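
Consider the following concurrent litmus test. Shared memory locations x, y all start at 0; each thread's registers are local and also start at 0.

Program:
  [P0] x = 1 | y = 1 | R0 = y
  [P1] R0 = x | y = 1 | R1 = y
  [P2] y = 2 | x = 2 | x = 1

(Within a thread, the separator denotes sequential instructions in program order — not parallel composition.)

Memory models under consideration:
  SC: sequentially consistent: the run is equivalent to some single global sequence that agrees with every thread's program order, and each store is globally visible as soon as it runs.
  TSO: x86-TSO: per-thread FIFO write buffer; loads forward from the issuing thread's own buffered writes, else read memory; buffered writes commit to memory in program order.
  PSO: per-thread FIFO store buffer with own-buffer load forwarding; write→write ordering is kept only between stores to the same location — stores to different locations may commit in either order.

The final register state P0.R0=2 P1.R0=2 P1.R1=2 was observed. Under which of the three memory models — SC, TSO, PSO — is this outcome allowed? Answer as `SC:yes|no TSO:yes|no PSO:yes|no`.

outcome vector order: (P0.R0,P1.R0,P1.R1)
under SC → <1 0 1>, <1 0 2>, <1 1 1>, <1 1 2>, <1 2 1>, <2 0 1>, <2 0 2>, <2 1 1>, <2 1 2>, <2 2 1>
under TSO → <1 0 1>, <1 0 2>, <1 1 1>, <1 1 2>, <1 2 1>, <2 0 1>, <2 0 2>, <2 1 1>, <2 1 2>, <2 2 1>
under PSO → <1 0 1>, <1 0 2>, <1 1 1>, <1 1 2>, <1 2 1>, <1 2 2>, <2 0 1>, <2 0 2>, <2 1 1>, <2 1 2>, <2 2 1>, <2 2 2>
target <2 2 2> ∈ {PSO}

SC:no TSO:no PSO:yes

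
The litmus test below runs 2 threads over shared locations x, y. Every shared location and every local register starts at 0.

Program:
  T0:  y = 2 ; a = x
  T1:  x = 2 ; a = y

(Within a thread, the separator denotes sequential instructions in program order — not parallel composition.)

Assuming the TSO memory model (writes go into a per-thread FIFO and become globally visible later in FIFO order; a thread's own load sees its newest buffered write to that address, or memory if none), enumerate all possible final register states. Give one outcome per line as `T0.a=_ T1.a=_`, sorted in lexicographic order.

outcome vector order: (T0.a,T1.a)
|TSO outcomes| = 4

T0.a=0 T1.a=0
T0.a=0 T1.a=2
T0.a=2 T1.a=0
T0.a=2 T1.a=2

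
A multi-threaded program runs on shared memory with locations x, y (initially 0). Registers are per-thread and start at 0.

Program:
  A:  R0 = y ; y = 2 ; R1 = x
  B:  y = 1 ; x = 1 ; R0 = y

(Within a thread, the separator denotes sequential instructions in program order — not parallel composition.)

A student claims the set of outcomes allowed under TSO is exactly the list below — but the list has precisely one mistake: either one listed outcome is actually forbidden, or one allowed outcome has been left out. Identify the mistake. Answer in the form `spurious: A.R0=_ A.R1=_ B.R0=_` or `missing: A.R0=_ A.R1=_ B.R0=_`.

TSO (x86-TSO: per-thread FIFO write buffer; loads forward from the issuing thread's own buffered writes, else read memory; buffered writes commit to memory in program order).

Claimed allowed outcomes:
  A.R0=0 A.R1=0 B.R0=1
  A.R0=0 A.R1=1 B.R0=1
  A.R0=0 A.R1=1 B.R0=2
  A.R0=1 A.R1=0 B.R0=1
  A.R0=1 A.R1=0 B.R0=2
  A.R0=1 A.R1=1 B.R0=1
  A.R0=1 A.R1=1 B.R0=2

outcome vector order: (A.R0,A.R1,B.R0)
TSO (8): 001 002 011 012 101 102 111 112
TSO∖claimed = {002}

missing: A.R0=0 A.R1=0 B.R0=2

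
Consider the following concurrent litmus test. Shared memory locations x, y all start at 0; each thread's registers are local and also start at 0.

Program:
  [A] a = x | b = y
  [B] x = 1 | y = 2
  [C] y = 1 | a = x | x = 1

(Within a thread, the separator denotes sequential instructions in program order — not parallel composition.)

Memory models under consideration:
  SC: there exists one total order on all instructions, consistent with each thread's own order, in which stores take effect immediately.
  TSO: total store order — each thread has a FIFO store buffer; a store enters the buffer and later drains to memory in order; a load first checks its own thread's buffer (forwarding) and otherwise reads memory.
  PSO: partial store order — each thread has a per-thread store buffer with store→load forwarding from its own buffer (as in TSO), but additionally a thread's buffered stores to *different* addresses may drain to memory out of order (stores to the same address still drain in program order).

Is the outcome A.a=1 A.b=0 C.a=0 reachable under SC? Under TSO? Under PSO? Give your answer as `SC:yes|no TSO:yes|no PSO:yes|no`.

outcome vector order: (A.a,A.b,C.a)
[SC] allowed = {000 001 010 011 020 021 101 110 111 120 121}
[TSO] allowed = {000 001 010 011 020 021 100 101 110 111 120 121}
[PSO] allowed = {000 001 010 011 020 021 100 101 110 111 120 121}
target 100 ∈ {TSO,PSO}

SC:no TSO:yes PSO:yes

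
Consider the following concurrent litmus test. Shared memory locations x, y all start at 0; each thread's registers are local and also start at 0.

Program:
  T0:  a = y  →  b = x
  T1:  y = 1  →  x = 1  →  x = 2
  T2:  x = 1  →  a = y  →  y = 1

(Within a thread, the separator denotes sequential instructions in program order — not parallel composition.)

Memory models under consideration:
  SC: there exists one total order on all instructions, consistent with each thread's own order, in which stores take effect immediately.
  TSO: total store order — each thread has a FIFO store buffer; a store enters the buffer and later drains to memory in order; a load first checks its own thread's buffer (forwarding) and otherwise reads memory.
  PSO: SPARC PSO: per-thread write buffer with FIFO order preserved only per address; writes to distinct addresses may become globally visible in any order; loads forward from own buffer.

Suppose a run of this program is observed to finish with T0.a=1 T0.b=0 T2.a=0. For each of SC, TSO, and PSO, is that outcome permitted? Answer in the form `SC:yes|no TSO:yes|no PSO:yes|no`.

outcome vector order: (T0.a,T0.b,T2.a)
SC: 11 outcomes — {(0,0,0), (0,0,1), (0,1,0), (0,1,1), (0,2,0), (0,2,1), (1,0,1), (1,1,0), (1,1,1), (1,2,0), (1,2,1)}
TSO: 12 outcomes — {(0,0,0), (0,0,1), (0,1,0), (0,1,1), (0,2,0), (0,2,1), (1,0,0), (1,0,1), (1,1,0), (1,1,1), (1,2,0), (1,2,1)}
PSO: 12 outcomes — {(0,0,0), (0,0,1), (0,1,0), (0,1,1), (0,2,0), (0,2,1), (1,0,0), (1,0,1), (1,1,0), (1,1,1), (1,2,0), (1,2,1)}
target (1,0,0) ∈ {TSO,PSO}

SC:no TSO:yes PSO:yes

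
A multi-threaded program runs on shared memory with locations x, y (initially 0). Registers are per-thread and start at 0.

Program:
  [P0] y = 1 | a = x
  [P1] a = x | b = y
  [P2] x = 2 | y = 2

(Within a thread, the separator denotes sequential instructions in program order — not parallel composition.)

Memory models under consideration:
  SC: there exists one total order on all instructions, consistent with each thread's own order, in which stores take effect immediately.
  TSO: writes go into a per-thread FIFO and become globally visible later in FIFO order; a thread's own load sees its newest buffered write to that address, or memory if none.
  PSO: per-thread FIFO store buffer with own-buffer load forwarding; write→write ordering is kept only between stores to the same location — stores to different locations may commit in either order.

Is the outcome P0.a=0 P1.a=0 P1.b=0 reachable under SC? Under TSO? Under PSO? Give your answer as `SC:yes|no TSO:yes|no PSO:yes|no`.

outcome vector order: (P0.a,P1.a,P1.b)
under SC → (0,0,0) (0,0,1) (0,0,2) (0,2,1) (0,2,2) (2,0,0) (2,0,1) (2,0,2) (2,2,0) (2,2,1) (2,2,2)
under TSO → (0,0,0) (0,0,1) (0,0,2) (0,2,0) (0,2,1) (0,2,2) (2,0,0) (2,0,1) (2,0,2) (2,2,0) (2,2,1) (2,2,2)
under PSO → (0,0,0) (0,0,1) (0,0,2) (0,2,0) (0,2,1) (0,2,2) (2,0,0) (2,0,1) (2,0,2) (2,2,0) (2,2,1) (2,2,2)
target (0,0,0) ∈ {SC,TSO,PSO}

SC:yes TSO:yes PSO:yes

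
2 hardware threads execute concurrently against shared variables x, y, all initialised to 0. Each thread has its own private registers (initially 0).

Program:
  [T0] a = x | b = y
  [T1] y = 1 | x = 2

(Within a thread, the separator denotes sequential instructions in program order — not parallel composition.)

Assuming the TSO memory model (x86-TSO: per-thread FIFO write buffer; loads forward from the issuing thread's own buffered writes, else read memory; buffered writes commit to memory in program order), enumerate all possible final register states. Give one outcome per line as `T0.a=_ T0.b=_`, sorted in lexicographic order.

outcome vector order: (T0.a,T0.b)
|TSO outcomes| = 3

T0.a=0 T0.b=0
T0.a=0 T0.b=1
T0.a=2 T0.b=1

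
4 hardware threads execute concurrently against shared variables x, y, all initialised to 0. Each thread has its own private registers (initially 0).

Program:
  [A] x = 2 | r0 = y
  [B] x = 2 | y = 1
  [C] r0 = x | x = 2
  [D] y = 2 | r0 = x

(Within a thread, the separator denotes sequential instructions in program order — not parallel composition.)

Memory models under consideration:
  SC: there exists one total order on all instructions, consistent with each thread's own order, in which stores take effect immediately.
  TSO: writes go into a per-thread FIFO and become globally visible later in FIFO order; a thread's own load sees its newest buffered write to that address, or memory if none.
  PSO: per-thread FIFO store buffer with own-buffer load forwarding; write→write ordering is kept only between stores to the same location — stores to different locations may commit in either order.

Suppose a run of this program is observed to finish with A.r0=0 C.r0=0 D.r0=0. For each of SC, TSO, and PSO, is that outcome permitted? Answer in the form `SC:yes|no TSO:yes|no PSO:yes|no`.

outcome vector order: (A.r0,C.r0,D.r0)
SC: 10 outcomes — {(0,0,2), (0,2,2), (1,0,0), (1,0,2), (1,2,0), (1,2,2), (2,0,0), (2,0,2), (2,2,0), (2,2,2)}
TSO: 12 outcomes — {(0,0,0), (0,0,2), (0,2,0), (0,2,2), (1,0,0), (1,0,2), (1,2,0), (1,2,2), (2,0,0), (2,0,2), (2,2,0), (2,2,2)}
PSO: 12 outcomes — {(0,0,0), (0,0,2), (0,2,0), (0,2,2), (1,0,0), (1,0,2), (1,2,0), (1,2,2), (2,0,0), (2,0,2), (2,2,0), (2,2,2)}
target (0,0,0) ∈ {TSO,PSO}

SC:no TSO:yes PSO:yes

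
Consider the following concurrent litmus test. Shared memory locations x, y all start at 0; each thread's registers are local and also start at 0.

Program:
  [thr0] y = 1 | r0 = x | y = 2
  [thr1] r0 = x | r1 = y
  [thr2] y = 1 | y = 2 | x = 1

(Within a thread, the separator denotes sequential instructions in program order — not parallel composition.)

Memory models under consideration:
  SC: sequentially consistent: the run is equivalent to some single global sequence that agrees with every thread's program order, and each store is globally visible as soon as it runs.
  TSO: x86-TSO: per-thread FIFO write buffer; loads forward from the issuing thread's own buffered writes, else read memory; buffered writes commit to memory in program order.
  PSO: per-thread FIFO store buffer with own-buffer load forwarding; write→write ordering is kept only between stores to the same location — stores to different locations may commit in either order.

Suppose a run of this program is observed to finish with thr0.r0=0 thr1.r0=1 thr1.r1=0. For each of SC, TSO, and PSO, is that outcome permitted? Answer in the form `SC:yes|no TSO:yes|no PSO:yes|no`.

outcome vector order: (thr0.r0,thr1.r0,thr1.r1)
SC (10): 000, 001, 002, 011, 012, 100, 101, 102, 111, 112
TSO (10): 000, 001, 002, 011, 012, 100, 101, 102, 111, 112
PSO (12): 000, 001, 002, 010, 011, 012, 100, 101, 102, 110, 111, 112
target 010 ∈ {PSO}

SC:no TSO:no PSO:yes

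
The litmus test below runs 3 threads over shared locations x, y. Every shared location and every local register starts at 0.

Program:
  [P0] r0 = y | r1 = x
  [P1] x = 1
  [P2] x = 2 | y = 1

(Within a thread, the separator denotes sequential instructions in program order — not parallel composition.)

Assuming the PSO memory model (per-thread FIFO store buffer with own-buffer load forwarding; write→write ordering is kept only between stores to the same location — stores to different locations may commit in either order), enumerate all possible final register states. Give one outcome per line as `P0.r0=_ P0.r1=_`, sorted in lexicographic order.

P0.r0=0 P0.r1=0
P0.r0=0 P0.r1=1
P0.r0=0 P0.r1=2
P0.r0=1 P0.r1=0
P0.r0=1 P0.r1=1
P0.r0=1 P0.r1=2

outcome vector order: (P0.r0,P0.r1)
|PSO outcomes| = 6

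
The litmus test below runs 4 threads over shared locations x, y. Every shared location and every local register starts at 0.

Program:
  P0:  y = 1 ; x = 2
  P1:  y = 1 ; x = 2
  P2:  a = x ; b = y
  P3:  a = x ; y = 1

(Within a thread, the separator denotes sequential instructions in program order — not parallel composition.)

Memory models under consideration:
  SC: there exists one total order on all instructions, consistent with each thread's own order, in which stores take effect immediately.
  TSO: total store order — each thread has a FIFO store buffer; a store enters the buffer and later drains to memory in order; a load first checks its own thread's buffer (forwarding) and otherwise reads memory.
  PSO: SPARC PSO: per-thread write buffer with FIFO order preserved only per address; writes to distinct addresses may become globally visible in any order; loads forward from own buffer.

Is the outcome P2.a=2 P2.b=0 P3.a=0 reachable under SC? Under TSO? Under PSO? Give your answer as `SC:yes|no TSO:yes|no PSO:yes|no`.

outcome vector order: (P2.a,P2.b,P3.a)
under SC → <0 0 0>; <0 0 2>; <0 1 0>; <0 1 2>; <2 1 0>; <2 1 2>
under TSO → <0 0 0>; <0 0 2>; <0 1 0>; <0 1 2>; <2 1 0>; <2 1 2>
under PSO → <0 0 0>; <0 0 2>; <0 1 0>; <0 1 2>; <2 0 0>; <2 0 2>; <2 1 0>; <2 1 2>
target <2 0 0> ∈ {PSO}

SC:no TSO:no PSO:yes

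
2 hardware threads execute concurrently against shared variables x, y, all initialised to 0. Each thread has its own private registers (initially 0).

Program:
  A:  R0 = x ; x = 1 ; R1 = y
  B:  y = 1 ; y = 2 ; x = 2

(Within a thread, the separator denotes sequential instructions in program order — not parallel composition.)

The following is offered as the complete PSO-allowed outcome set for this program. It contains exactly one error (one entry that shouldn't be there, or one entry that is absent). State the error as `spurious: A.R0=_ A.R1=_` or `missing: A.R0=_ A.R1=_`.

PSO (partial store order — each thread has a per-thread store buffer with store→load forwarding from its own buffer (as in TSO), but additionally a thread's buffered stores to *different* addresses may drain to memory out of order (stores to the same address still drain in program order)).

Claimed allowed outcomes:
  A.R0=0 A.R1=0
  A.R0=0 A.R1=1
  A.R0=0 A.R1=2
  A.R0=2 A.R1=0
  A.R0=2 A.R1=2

missing: A.R0=2 A.R1=1

outcome vector order: (A.R0,A.R1)
under PSO → (0,0); (0,1); (0,2); (2,0); (2,1); (2,2)
PSO∖claimed = {(2,1)}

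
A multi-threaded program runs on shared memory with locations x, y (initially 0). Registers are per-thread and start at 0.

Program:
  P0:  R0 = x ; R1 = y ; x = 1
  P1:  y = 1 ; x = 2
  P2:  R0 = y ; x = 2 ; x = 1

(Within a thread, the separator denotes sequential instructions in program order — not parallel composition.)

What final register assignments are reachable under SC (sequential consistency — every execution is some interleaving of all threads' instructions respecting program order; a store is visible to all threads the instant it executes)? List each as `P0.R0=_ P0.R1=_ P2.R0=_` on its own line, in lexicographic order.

outcome vector order: (P0.R0,P0.R1,P2.R0)
|SC outcomes| = 10

P0.R0=0 P0.R1=0 P2.R0=0
P0.R0=0 P0.R1=0 P2.R0=1
P0.R0=0 P0.R1=1 P2.R0=0
P0.R0=0 P0.R1=1 P2.R0=1
P0.R0=1 P0.R1=0 P2.R0=0
P0.R0=1 P0.R1=1 P2.R0=0
P0.R0=1 P0.R1=1 P2.R0=1
P0.R0=2 P0.R1=0 P2.R0=0
P0.R0=2 P0.R1=1 P2.R0=0
P0.R0=2 P0.R1=1 P2.R0=1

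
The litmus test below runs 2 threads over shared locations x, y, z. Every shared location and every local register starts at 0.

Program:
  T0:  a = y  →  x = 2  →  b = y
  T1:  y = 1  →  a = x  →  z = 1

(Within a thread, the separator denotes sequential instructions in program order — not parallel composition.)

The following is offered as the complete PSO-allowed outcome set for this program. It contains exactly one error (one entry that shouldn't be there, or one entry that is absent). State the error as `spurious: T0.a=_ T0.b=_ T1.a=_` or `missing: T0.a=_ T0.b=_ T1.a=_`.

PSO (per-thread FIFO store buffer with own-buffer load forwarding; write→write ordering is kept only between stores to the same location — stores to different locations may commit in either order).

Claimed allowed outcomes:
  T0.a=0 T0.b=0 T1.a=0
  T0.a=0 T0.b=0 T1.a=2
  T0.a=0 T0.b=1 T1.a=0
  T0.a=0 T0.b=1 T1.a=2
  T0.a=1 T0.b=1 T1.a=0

missing: T0.a=1 T0.b=1 T1.a=2

outcome vector order: (T0.a,T0.b,T1.a)
PSO (6): 0/0/0, 0/0/2, 0/1/0, 0/1/2, 1/1/0, 1/1/2
PSO∖claimed = {1/1/2}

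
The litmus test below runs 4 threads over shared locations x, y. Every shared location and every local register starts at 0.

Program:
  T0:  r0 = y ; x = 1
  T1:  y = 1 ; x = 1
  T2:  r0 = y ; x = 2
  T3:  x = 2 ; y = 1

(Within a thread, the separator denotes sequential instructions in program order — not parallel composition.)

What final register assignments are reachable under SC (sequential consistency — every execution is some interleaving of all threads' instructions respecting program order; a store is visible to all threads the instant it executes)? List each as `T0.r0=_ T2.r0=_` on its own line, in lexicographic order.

outcome vector order: (T0.r0,T2.r0)
|SC outcomes| = 4

T0.r0=0 T2.r0=0
T0.r0=0 T2.r0=1
T0.r0=1 T2.r0=0
T0.r0=1 T2.r0=1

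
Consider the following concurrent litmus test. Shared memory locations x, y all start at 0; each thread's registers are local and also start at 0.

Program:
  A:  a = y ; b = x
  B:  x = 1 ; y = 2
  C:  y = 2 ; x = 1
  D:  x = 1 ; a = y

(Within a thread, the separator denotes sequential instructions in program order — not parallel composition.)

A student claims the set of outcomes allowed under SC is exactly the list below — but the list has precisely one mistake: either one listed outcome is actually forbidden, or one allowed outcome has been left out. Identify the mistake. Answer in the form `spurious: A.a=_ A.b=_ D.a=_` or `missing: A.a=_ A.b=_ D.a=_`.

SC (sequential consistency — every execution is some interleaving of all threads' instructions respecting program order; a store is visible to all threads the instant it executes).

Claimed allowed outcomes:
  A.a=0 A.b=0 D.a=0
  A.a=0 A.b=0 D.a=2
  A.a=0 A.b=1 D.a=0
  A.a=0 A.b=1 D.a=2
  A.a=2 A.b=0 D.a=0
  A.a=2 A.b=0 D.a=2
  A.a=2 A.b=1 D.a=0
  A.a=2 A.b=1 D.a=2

outcome vector order: (A.a,A.b,D.a)
SC: 7 outcomes — {000; 002; 010; 012; 202; 210; 212}
claimed∖SC = {200}

spurious: A.a=2 A.b=0 D.a=0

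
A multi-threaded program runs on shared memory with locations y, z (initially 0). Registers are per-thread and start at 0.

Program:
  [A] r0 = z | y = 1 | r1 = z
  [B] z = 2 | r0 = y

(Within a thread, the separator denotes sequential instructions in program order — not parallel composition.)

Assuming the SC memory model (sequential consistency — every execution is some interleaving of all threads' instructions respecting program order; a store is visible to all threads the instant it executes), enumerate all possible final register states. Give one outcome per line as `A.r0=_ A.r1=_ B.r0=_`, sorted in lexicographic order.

outcome vector order: (A.r0,A.r1,B.r0)
|SC outcomes| = 5

A.r0=0 A.r1=0 B.r0=1
A.r0=0 A.r1=2 B.r0=0
A.r0=0 A.r1=2 B.r0=1
A.r0=2 A.r1=2 B.r0=0
A.r0=2 A.r1=2 B.r0=1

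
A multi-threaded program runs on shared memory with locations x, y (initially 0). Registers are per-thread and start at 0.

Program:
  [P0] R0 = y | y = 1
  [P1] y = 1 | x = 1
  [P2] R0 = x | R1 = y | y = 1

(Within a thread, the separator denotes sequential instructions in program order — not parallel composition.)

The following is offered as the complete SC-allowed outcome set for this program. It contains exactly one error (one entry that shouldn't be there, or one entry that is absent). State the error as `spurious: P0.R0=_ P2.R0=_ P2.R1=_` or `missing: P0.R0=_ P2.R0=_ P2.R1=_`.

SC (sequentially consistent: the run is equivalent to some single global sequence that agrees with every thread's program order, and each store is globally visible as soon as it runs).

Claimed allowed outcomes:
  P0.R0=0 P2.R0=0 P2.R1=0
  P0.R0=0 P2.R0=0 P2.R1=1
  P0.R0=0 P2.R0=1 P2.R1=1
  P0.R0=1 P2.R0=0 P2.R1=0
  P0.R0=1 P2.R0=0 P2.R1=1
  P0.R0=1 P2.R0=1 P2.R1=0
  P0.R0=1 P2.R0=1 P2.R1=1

outcome vector order: (P0.R0,P2.R0,P2.R1)
[SC] allowed = {000 001 011 100 101 111}
claimed∖SC = {110}

spurious: P0.R0=1 P2.R0=1 P2.R1=0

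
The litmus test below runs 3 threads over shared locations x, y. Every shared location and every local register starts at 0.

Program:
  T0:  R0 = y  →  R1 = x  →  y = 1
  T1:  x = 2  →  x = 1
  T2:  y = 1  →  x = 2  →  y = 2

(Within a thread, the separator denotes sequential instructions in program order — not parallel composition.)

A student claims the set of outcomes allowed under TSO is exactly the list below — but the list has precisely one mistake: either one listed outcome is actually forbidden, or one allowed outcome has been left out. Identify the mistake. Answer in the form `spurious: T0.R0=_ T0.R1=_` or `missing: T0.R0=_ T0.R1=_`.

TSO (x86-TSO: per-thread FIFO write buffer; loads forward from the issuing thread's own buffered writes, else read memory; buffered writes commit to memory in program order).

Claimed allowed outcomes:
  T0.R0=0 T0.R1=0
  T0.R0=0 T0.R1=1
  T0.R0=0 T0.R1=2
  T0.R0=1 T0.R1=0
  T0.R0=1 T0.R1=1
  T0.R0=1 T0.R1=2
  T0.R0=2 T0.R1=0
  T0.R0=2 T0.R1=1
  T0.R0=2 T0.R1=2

outcome vector order: (T0.R0,T0.R1)
TSO: 8 outcomes — {(0,0) (0,1) (0,2) (1,0) (1,1) (1,2) (2,1) (2,2)}
claimed∖TSO = {(2,0)}

spurious: T0.R0=2 T0.R1=0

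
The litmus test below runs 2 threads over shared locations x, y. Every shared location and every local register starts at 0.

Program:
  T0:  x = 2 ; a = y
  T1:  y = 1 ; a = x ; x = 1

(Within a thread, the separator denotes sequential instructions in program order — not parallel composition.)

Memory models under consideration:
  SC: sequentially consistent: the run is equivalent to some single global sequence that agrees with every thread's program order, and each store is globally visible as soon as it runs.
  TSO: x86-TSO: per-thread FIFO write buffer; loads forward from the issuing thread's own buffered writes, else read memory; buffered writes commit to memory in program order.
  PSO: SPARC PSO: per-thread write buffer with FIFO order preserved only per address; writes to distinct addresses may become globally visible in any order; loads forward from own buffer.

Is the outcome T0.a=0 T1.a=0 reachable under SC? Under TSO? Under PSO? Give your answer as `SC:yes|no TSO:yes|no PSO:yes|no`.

SC:no TSO:yes PSO:yes

outcome vector order: (T0.a,T1.a)
SC (3): (0,2), (1,0), (1,2)
TSO (4): (0,0), (0,2), (1,0), (1,2)
PSO (4): (0,0), (0,2), (1,0), (1,2)
target (0,0) ∈ {TSO,PSO}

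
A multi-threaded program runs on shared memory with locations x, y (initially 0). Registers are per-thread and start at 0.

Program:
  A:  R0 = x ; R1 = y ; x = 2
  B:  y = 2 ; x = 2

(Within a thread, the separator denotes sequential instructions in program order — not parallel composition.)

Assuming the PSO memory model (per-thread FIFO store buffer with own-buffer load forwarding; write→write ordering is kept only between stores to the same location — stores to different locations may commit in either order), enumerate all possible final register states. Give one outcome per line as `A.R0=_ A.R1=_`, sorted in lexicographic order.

A.R0=0 A.R1=0
A.R0=0 A.R1=2
A.R0=2 A.R1=0
A.R0=2 A.R1=2

outcome vector order: (A.R0,A.R1)
|PSO outcomes| = 4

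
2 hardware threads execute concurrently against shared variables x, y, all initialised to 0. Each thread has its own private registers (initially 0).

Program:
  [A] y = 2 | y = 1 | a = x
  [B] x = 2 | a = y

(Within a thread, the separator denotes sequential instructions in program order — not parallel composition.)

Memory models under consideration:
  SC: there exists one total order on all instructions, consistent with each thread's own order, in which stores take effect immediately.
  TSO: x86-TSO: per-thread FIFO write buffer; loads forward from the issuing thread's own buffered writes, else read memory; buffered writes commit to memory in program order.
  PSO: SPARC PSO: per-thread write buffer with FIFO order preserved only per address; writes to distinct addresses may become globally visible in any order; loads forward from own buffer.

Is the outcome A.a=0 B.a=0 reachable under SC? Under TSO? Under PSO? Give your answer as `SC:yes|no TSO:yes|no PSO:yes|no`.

outcome vector order: (A.a,B.a)
[SC] allowed = {0/1; 2/0; 2/1; 2/2}
[TSO] allowed = {0/0; 0/1; 0/2; 2/0; 2/1; 2/2}
[PSO] allowed = {0/0; 0/1; 0/2; 2/0; 2/1; 2/2}
target 0/0 ∈ {TSO,PSO}

SC:no TSO:yes PSO:yes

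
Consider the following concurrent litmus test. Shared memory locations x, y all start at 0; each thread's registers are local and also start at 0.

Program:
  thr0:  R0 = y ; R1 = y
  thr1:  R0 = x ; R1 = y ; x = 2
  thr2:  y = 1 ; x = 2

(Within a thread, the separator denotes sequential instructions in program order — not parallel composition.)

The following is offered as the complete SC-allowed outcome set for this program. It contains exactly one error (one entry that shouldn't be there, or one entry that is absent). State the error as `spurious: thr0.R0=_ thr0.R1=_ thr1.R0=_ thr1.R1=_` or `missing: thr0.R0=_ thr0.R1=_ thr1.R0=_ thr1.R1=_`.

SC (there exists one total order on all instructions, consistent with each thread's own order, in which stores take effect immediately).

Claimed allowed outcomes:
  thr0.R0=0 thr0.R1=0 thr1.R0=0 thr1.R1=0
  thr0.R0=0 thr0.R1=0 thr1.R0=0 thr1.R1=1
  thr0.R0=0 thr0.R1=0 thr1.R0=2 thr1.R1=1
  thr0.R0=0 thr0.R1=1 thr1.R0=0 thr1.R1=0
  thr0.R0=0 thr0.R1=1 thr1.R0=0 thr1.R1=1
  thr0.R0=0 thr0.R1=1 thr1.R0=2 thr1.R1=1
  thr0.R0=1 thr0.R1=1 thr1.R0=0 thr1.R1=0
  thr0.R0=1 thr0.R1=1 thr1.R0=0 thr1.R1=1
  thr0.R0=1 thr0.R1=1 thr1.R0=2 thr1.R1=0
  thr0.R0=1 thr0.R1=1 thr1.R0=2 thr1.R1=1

outcome vector order: (thr0.R0,thr0.R1,thr1.R0,thr1.R1)
under SC → (0,0,0,0) (0,0,0,1) (0,0,2,1) (0,1,0,0) (0,1,0,1) (0,1,2,1) (1,1,0,0) (1,1,0,1) (1,1,2,1)
claimed∖SC = {(1,1,2,0)}

spurious: thr0.R0=1 thr0.R1=1 thr1.R0=2 thr1.R1=0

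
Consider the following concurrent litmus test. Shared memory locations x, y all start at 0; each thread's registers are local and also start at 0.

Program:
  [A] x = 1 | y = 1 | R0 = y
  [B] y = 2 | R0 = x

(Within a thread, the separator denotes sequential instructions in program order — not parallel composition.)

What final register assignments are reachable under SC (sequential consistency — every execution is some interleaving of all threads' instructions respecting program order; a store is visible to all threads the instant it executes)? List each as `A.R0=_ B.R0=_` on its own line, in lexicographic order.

outcome vector order: (A.R0,B.R0)
|SC outcomes| = 3

A.R0=1 B.R0=0
A.R0=1 B.R0=1
A.R0=2 B.R0=1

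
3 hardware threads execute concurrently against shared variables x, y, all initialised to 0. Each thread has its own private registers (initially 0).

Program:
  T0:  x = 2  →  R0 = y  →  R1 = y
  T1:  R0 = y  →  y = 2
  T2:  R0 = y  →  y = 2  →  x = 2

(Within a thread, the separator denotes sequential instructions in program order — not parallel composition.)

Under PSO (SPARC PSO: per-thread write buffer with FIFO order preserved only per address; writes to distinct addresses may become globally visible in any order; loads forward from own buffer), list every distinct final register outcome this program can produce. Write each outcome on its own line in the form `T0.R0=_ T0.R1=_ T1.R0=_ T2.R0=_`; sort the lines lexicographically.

outcome vector order: (T0.R0,T0.R1,T1.R0,T2.R0)
|PSO outcomes| = 9

T0.R0=0 T0.R1=0 T1.R0=0 T2.R0=0
T0.R0=0 T0.R1=0 T1.R0=0 T2.R0=2
T0.R0=0 T0.R1=0 T1.R0=2 T2.R0=0
T0.R0=0 T0.R1=2 T1.R0=0 T2.R0=0
T0.R0=0 T0.R1=2 T1.R0=0 T2.R0=2
T0.R0=0 T0.R1=2 T1.R0=2 T2.R0=0
T0.R0=2 T0.R1=2 T1.R0=0 T2.R0=0
T0.R0=2 T0.R1=2 T1.R0=0 T2.R0=2
T0.R0=2 T0.R1=2 T1.R0=2 T2.R0=0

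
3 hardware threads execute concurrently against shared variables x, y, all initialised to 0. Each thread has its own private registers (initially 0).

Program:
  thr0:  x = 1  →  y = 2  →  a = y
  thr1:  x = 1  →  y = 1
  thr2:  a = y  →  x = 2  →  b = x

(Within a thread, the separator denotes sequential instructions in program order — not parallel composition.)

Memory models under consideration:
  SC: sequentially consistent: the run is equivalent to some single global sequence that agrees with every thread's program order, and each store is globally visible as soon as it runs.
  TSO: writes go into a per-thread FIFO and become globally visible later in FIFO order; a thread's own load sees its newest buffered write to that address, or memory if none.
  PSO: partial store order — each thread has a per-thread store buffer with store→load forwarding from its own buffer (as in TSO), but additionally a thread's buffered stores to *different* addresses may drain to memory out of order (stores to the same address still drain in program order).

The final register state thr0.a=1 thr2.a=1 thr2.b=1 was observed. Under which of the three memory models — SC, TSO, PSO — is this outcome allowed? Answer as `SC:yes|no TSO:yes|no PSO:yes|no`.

SC:no TSO:no PSO:yes

outcome vector order: (thr0.a,thr2.a,thr2.b)
SC: 11 outcomes — {<1 0 1>, <1 0 2>, <1 1 2>, <1 2 1>, <1 2 2>, <2 0 1>, <2 0 2>, <2 1 1>, <2 1 2>, <2 2 1>, <2 2 2>}
TSO: 11 outcomes — {<1 0 1>, <1 0 2>, <1 1 2>, <1 2 1>, <1 2 2>, <2 0 1>, <2 0 2>, <2 1 1>, <2 1 2>, <2 2 1>, <2 2 2>}
PSO: 12 outcomes — {<1 0 1>, <1 0 2>, <1 1 1>, <1 1 2>, <1 2 1>, <1 2 2>, <2 0 1>, <2 0 2>, <2 1 1>, <2 1 2>, <2 2 1>, <2 2 2>}
target <1 1 1> ∈ {PSO}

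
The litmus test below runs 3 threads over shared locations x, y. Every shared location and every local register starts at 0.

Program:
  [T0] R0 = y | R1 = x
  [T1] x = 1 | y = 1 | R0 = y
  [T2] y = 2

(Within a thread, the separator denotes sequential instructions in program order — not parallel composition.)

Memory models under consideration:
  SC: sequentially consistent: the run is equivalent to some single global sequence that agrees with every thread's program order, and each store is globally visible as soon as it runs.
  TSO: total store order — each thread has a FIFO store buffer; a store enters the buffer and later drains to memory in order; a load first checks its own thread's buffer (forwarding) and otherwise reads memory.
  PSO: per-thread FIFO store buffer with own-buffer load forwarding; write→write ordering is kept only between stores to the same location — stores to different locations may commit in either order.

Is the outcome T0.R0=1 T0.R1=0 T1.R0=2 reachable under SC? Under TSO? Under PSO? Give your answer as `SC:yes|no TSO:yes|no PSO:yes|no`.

outcome vector order: (T0.R0,T0.R1,T1.R0)
under SC → 001, 002, 011, 012, 111, 112, 201, 211, 212
under TSO → 001, 002, 011, 012, 111, 112, 201, 211, 212
under PSO → 001, 002, 011, 012, 101, 102, 111, 112, 201, 202, 211, 212
target 102 ∈ {PSO}

SC:no TSO:no PSO:yes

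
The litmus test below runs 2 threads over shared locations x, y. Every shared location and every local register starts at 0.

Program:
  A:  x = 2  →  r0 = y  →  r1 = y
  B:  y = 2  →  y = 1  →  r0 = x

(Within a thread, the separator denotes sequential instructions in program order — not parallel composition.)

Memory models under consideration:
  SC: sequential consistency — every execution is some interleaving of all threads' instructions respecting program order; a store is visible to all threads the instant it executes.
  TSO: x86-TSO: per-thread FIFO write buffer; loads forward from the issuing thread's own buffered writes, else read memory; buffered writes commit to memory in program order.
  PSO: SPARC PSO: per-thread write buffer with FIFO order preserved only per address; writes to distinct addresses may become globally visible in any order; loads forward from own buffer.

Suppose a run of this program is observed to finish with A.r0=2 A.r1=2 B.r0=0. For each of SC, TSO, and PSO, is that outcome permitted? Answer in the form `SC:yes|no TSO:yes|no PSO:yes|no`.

SC:no TSO:yes PSO:yes

outcome vector order: (A.r0,A.r1,B.r0)
SC (7): <0 0 2>; <0 1 2>; <0 2 2>; <1 1 0>; <1 1 2>; <2 1 2>; <2 2 2>
TSO (12): <0 0 0>; <0 0 2>; <0 1 0>; <0 1 2>; <0 2 0>; <0 2 2>; <1 1 0>; <1 1 2>; <2 1 0>; <2 1 2>; <2 2 0>; <2 2 2>
PSO (12): <0 0 0>; <0 0 2>; <0 1 0>; <0 1 2>; <0 2 0>; <0 2 2>; <1 1 0>; <1 1 2>; <2 1 0>; <2 1 2>; <2 2 0>; <2 2 2>
target <2 2 0> ∈ {TSO,PSO}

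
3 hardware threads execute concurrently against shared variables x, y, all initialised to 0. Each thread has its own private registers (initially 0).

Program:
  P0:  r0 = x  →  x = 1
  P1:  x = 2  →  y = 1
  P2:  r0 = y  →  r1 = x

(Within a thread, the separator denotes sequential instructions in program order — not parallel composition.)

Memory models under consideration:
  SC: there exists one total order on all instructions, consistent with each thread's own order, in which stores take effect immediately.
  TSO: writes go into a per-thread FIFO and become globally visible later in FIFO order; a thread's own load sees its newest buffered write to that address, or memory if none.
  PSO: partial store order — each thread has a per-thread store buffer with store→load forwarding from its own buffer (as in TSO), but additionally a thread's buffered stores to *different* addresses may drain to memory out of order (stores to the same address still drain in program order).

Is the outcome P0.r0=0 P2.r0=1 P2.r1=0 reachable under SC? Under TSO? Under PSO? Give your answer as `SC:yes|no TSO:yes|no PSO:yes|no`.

SC:no TSO:no PSO:yes

outcome vector order: (P0.r0,P2.r0,P2.r1)
[SC] allowed = {(0,0,0), (0,0,1), (0,0,2), (0,1,1), (0,1,2), (2,0,0), (2,0,1), (2,0,2), (2,1,1), (2,1,2)}
[TSO] allowed = {(0,0,0), (0,0,1), (0,0,2), (0,1,1), (0,1,2), (2,0,0), (2,0,1), (2,0,2), (2,1,1), (2,1,2)}
[PSO] allowed = {(0,0,0), (0,0,1), (0,0,2), (0,1,0), (0,1,1), (0,1,2), (2,0,0), (2,0,1), (2,0,2), (2,1,0), (2,1,1), (2,1,2)}
target (0,1,0) ∈ {PSO}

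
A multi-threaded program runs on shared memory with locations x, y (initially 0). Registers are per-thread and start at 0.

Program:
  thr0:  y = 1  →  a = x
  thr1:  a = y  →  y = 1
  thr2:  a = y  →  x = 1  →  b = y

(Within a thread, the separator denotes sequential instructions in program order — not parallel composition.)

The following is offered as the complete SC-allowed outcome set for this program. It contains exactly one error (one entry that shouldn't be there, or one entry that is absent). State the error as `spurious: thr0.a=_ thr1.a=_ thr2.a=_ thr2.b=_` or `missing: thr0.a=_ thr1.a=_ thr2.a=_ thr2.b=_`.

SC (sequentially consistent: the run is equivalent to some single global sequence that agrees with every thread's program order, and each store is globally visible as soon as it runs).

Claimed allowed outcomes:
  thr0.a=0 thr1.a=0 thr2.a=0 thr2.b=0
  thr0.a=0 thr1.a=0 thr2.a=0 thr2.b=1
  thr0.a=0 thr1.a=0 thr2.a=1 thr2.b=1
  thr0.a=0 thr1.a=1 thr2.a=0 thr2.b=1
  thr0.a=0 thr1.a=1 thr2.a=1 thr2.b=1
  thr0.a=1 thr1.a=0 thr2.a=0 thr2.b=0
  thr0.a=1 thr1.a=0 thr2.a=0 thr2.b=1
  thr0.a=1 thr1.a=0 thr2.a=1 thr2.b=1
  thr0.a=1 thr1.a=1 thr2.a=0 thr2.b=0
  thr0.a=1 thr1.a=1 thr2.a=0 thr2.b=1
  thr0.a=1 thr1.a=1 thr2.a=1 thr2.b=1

outcome vector order: (thr0.a,thr1.a,thr2.a,thr2.b)
[SC] allowed = {0/0/0/1, 0/0/1/1, 0/1/0/1, 0/1/1/1, 1/0/0/0, 1/0/0/1, 1/0/1/1, 1/1/0/0, 1/1/0/1, 1/1/1/1}
claimed∖SC = {0/0/0/0}

spurious: thr0.a=0 thr1.a=0 thr2.a=0 thr2.b=0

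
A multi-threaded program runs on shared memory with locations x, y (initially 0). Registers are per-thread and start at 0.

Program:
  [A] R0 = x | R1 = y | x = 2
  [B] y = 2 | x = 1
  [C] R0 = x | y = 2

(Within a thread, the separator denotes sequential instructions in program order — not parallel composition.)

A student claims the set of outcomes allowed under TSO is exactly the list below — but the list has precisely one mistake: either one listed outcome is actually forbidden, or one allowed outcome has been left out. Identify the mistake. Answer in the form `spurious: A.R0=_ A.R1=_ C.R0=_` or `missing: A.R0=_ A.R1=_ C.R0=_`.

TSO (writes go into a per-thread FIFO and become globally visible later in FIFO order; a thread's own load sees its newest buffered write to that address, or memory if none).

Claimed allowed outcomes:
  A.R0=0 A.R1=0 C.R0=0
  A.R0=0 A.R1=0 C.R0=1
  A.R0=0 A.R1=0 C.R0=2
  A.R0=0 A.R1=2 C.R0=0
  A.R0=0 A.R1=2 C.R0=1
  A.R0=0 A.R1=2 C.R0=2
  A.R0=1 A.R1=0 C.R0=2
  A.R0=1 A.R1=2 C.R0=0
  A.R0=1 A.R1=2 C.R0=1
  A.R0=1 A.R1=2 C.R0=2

spurious: A.R0=1 A.R1=0 C.R0=2

outcome vector order: (A.R0,A.R1,C.R0)
under TSO → 0/0/0; 0/0/1; 0/0/2; 0/2/0; 0/2/1; 0/2/2; 1/2/0; 1/2/1; 1/2/2
claimed∖TSO = {1/0/2}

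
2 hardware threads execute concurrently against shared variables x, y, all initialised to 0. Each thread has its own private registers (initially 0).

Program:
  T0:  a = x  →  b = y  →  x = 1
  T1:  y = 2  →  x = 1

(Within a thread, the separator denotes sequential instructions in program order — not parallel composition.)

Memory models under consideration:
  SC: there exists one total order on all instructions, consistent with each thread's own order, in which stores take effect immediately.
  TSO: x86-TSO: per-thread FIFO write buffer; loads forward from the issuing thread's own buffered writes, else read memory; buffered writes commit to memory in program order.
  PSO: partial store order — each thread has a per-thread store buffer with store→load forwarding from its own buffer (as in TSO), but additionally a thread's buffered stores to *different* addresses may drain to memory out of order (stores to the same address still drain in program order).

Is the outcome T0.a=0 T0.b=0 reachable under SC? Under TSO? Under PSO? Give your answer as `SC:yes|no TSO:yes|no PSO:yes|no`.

outcome vector order: (T0.a,T0.b)
[SC] allowed = {(0,0), (0,2), (1,2)}
[TSO] allowed = {(0,0), (0,2), (1,2)}
[PSO] allowed = {(0,0), (0,2), (1,0), (1,2)}
target (0,0) ∈ {SC,TSO,PSO}

SC:yes TSO:yes PSO:yes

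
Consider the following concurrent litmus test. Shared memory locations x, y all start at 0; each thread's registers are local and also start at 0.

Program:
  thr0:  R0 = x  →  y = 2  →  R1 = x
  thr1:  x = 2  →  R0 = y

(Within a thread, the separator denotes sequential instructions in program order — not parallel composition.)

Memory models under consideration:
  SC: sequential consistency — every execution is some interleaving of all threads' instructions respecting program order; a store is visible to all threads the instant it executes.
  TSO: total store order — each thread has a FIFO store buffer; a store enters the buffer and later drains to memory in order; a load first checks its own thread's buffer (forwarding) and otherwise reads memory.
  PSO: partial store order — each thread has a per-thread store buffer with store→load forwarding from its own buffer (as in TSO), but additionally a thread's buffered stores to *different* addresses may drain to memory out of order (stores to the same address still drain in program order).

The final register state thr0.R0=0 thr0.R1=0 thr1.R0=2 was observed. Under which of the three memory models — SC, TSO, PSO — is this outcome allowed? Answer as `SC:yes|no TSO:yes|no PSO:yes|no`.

outcome vector order: (thr0.R0,thr0.R1,thr1.R0)
under SC → 0/0/2 0/2/0 0/2/2 2/2/0 2/2/2
under TSO → 0/0/0 0/0/2 0/2/0 0/2/2 2/2/0 2/2/2
under PSO → 0/0/0 0/0/2 0/2/0 0/2/2 2/2/0 2/2/2
target 0/0/2 ∈ {SC,TSO,PSO}

SC:yes TSO:yes PSO:yes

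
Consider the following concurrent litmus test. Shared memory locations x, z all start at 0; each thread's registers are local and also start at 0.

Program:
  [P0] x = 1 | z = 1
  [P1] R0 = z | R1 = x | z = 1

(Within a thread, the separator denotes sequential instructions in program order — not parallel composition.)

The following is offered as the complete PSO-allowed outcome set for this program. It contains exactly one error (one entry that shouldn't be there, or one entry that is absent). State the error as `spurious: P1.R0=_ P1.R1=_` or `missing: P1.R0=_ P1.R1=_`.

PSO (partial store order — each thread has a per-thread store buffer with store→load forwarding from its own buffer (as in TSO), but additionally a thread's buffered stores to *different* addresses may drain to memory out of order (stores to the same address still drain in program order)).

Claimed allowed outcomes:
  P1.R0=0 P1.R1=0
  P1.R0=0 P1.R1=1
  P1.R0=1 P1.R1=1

missing: P1.R0=1 P1.R1=0

outcome vector order: (P1.R0,P1.R1)
under PSO → 00, 01, 10, 11
PSO∖claimed = {10}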